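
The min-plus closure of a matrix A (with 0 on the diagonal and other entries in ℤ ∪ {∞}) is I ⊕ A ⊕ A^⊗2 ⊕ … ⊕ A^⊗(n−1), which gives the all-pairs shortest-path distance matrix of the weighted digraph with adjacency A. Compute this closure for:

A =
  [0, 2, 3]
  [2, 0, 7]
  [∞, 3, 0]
Closure =
  [0, 2, 3]
  [2, 0, 5]
  [5, 3, 0]

This is the Floyd-Warshall all-pairs shortest-path computation. For each intermediate vertex k = 0, 1, …, 2, update dist[i][j] ← min(dist[i][j], dist[i][k] + dist[k][j]). The final matrix gives, for each (i, j), the minimum total weight of any directed path from i to j (possibly empty when i = j).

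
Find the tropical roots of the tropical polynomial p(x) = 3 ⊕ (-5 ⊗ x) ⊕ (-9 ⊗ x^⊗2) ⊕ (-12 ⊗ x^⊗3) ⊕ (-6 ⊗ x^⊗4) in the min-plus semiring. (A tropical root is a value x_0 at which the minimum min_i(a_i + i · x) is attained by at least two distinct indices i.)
Roots: {-6, 3, 4, 8}

Each tropical root is a break point of the lower envelope of the lines y = a_i + i · x (there are 5 lines, with slopes 0, 1, ..., 4). Only the lines that attain the minimum somewhere contribute to roots; other lines are dominated. Here the surviving (envelope) indices are i = 4, i = 3, i = 2, i = 1, i = 0.
Intersections between consecutive envelope lines give the roots: for adjacent envelope indices i < j the intersection is x = (a_i − a_j) / (j − i). Reading off the sorted break points: {-6, 3, 4, 8}.
Verification: at each break x_0, at least two indices attain the minimum of min_i(a_i + i · x_0).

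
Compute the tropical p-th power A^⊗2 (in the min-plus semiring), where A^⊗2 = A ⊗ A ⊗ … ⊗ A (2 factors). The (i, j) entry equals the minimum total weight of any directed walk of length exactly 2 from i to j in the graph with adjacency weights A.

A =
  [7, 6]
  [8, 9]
A^⊗2 =
  [14, 13]
  [15, 14]

Each entry (A^⊗2)_ij equals the minimum over all length-2 walks i = v_0 → v_1 → … → v_2 = j of Σ_t A[v_t][v_{t+1}]. For example, for (i, j) = (0, 1) we minimise over 2 possible intermediate vertex sequences; the minimum is 13, attained along the walk 0 → 0 → 1.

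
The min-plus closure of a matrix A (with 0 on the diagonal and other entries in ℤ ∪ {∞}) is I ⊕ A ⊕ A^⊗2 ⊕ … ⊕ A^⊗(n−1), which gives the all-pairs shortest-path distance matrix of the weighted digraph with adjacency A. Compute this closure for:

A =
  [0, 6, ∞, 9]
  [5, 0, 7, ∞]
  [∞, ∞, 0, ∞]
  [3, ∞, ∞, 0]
Closure =
  [0, 6, 13, 9]
  [5, 0, 7, 14]
  [∞, ∞, 0, ∞]
  [3, 9, 16, 0]

This is the Floyd-Warshall all-pairs shortest-path computation. For each intermediate vertex k = 0, 1, …, 3, update dist[i][j] ← min(dist[i][j], dist[i][k] + dist[k][j]). The final matrix gives, for each (i, j), the minimum total weight of any directed path from i to j (possibly empty when i = j).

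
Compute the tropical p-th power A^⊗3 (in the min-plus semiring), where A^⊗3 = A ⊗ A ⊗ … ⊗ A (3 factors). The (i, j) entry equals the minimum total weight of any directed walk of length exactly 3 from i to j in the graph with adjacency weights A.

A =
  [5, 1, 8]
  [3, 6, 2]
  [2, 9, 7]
A^⊗3 =
  [5, 5, 8]
  [7, 5, 6]
  [6, 8, 5]

Each entry (A^⊗3)_ij equals the minimum over all length-3 walks i = v_0 → v_1 → … → v_3 = j of Σ_t A[v_t][v_{t+1}]. For example, for (i, j) = (0, 2) we minimise over 9 possible intermediate vertex sequences; the minimum is 8, attained along the walk 0 → 0 → 1 → 2.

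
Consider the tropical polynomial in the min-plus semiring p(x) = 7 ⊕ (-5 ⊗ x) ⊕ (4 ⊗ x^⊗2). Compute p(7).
p(7) = 2

A tropical monomial a ⊗ x^⊗i evaluates to a + i · x. Evaluating each term at x = 7:
  Term 0 contributes 7 + 0 · 7 = 7
  Term 1 contributes -5 + 1 · 7 = 2
  Term 2 contributes 4 + 2 · 7 = 18
p(7) = ⊕ of these = min[7, 2, 18] = 2.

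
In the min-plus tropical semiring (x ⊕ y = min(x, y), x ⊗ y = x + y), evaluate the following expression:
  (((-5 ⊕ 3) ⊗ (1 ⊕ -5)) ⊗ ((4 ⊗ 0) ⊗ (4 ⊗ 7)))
(((-5 ⊕ 3) ⊗ (1 ⊕ -5)) ⊗ ((4 ⊗ 0) ⊗ (4 ⊗ 7))) = 5

Expand innermost to outermost. Recall ⊕ takes the minimum of its arguments and ⊗ takes their sum. Working out the expression (((-5 ⊕ 3) ⊗ (1 ⊕ -5)) ⊗ ((4 ⊗ 0) ⊗ (4 ⊗ 7))) gives 5.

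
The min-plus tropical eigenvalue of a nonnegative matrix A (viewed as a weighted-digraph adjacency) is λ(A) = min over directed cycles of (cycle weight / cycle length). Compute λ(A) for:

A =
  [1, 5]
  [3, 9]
λ(A) = 1

Enumerate directed cycles and compute their means (weight / length). Sample:
  cycle 0 → 0: weight = 1, length = 1, mean = 1/1 ≈ 1.000
  cycle 1 → 1: weight = 9, length = 1, mean = 9/1 ≈ 9.000
  cycle 0 → 1 → 0: weight = 8, length = 2, mean = 8/2 ≈ 4.000
  cycle 1 → 0 → 1: weight = 8, length = 2, mean = 8/2 ≈ 4.000
Minimum mean = 1.000, attained e.g. along the cycle 0 → 0 with weight 1 and length 1. So λ(A) = 1/1 = 1.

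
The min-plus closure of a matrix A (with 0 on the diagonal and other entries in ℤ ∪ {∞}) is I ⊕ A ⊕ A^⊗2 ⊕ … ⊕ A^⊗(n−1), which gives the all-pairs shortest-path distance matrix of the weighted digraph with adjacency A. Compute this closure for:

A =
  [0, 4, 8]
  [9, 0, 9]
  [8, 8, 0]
Closure =
  [0, 4, 8]
  [9, 0, 9]
  [8, 8, 0]

This is the Floyd-Warshall all-pairs shortest-path computation. For each intermediate vertex k = 0, 1, …, 2, update dist[i][j] ← min(dist[i][j], dist[i][k] + dist[k][j]). The final matrix gives, for each (i, j), the minimum total weight of any directed path from i to j (possibly empty when i = j).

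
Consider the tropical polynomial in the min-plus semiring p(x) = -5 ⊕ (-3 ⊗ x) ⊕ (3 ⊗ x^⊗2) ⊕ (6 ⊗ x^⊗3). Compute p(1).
p(1) = -5

A tropical monomial a ⊗ x^⊗i evaluates to a + i · x. Evaluating each term at x = 1:
  Term 0 contributes -5 + 0 · 1 = -5
  Term 1 contributes -3 + 1 · 1 = -2
  Term 2 contributes 3 + 2 · 1 = 5
  Term 3 contributes 6 + 3 · 1 = 9
p(1) = ⊕ of these = min[-5, -2, 5, 9] = -5.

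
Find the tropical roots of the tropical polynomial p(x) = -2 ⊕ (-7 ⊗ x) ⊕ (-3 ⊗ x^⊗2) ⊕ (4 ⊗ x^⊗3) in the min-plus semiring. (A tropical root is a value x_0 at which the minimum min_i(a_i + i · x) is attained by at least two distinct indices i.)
Roots: {-7, -4, 5}

Each tropical root is a break point of the lower envelope of the lines y = a_i + i · x (there are 4 lines, with slopes 0, 1, ..., 3). Only the lines that attain the minimum somewhere contribute to roots; other lines are dominated. Here the surviving (envelope) indices are i = 3, i = 2, i = 1, i = 0.
Intersections between consecutive envelope lines give the roots: for adjacent envelope indices i < j the intersection is x = (a_i − a_j) / (j − i). Reading off the sorted break points: {-7, -4, 5}.
Verification: at each break x_0, at least two indices attain the minimum of min_i(a_i + i · x_0).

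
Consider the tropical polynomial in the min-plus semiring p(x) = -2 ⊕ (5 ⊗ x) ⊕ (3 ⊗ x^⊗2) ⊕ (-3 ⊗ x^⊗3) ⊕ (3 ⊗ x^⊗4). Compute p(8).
p(8) = -2

A tropical monomial a ⊗ x^⊗i evaluates to a + i · x. Evaluating each term at x = 8:
  Term 0 contributes -2 + 0 · 8 = -2
  Term 1 contributes 5 + 1 · 8 = 13
  Term 2 contributes 3 + 2 · 8 = 19
  Term 3 contributes -3 + 3 · 8 = 21
  Term 4 contributes 3 + 4 · 8 = 35
p(8) = ⊕ of these = min[-2, 13, 19, 21, 35] = -2.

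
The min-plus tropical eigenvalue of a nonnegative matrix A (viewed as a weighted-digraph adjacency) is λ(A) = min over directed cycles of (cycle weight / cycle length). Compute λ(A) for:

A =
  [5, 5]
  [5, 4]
λ(A) = 4

Enumerate directed cycles and compute their means (weight / length). Sample:
  cycle 0 → 0: weight = 5, length = 1, mean = 5/1 ≈ 5.000
  cycle 1 → 1: weight = 4, length = 1, mean = 4/1 ≈ 4.000
  cycle 0 → 1 → 0: weight = 10, length = 2, mean = 10/2 ≈ 5.000
  cycle 1 → 0 → 1: weight = 10, length = 2, mean = 10/2 ≈ 5.000
Minimum mean = 4.000, attained e.g. along the cycle 1 → 1 with weight 4 and length 1. So λ(A) = 4/1 = 4.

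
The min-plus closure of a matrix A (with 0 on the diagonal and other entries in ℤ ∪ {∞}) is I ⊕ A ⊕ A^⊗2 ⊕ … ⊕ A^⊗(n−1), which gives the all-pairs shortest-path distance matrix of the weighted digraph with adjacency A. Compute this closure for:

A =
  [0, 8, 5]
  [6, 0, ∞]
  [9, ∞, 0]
Closure =
  [0, 8, 5]
  [6, 0, 11]
  [9, 17, 0]

This is the Floyd-Warshall all-pairs shortest-path computation. For each intermediate vertex k = 0, 1, …, 2, update dist[i][j] ← min(dist[i][j], dist[i][k] + dist[k][j]). The final matrix gives, for each (i, j), the minimum total weight of any directed path from i to j (possibly empty when i = j).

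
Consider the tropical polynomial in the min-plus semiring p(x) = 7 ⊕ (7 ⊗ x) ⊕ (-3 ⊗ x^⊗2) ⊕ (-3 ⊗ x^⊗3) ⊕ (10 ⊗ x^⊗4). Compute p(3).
p(3) = 3

A tropical monomial a ⊗ x^⊗i evaluates to a + i · x. Evaluating each term at x = 3:
  Term 0 contributes 7 + 0 · 3 = 7
  Term 1 contributes 7 + 1 · 3 = 10
  Term 2 contributes -3 + 2 · 3 = 3
  Term 3 contributes -3 + 3 · 3 = 6
  Term 4 contributes 10 + 4 · 3 = 22
p(3) = ⊕ of these = min[7, 10, 3, 6, 22] = 3.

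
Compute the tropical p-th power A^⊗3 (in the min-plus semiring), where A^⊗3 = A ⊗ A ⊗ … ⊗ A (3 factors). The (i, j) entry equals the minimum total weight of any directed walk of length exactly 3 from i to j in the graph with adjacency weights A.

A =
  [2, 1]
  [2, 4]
A^⊗3 =
  [5, 4]
  [5, 5]

Each entry (A^⊗3)_ij equals the minimum over all length-3 walks i = v_0 → v_1 → … → v_3 = j of Σ_t A[v_t][v_{t+1}]. For example, for (i, j) = (0, 1) we minimise over 4 possible intermediate vertex sequences; the minimum is 4, attained along the walk 0 → 1 → 0 → 1.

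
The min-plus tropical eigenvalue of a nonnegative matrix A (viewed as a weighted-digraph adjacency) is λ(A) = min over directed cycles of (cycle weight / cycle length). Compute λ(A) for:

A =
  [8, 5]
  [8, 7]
λ(A) = 13/2

Enumerate directed cycles and compute their means (weight / length). Sample:
  cycle 0 → 0: weight = 8, length = 1, mean = 8/1 ≈ 8.000
  cycle 1 → 1: weight = 7, length = 1, mean = 7/1 ≈ 7.000
  cycle 0 → 1 → 0: weight = 13, length = 2, mean = 13/2 ≈ 6.500
  cycle 1 → 0 → 1: weight = 13, length = 2, mean = 13/2 ≈ 6.500
Minimum mean = 6.500, attained e.g. along the cycle 0 → 1 → 0 with weight 13 and length 2. So λ(A) = 13/2 = 13/2.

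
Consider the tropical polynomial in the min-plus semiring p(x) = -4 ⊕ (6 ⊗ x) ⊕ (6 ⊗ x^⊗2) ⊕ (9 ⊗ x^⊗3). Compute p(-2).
p(-2) = -4

A tropical monomial a ⊗ x^⊗i evaluates to a + i · x. Evaluating each term at x = -2:
  Term 0 contributes -4 + 0 · -2 = -4
  Term 1 contributes 6 + 1 · -2 = 4
  Term 2 contributes 6 + 2 · -2 = 2
  Term 3 contributes 9 + 3 · -2 = 3
p(-2) = ⊕ of these = min[-4, 4, 2, 3] = -4.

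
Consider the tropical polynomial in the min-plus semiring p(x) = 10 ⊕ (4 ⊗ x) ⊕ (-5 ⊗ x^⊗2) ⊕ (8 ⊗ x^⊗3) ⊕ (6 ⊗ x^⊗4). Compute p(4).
p(4) = 3

A tropical monomial a ⊗ x^⊗i evaluates to a + i · x. Evaluating each term at x = 4:
  Term 0 contributes 10 + 0 · 4 = 10
  Term 1 contributes 4 + 1 · 4 = 8
  Term 2 contributes -5 + 2 · 4 = 3
  Term 3 contributes 8 + 3 · 4 = 20
  Term 4 contributes 6 + 4 · 4 = 22
p(4) = ⊕ of these = min[10, 8, 3, 20, 22] = 3.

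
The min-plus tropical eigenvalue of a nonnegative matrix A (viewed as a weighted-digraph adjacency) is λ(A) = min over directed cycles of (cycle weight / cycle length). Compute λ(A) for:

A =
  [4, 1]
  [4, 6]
λ(A) = 5/2

Enumerate directed cycles and compute their means (weight / length). Sample:
  cycle 0 → 0: weight = 4, length = 1, mean = 4/1 ≈ 4.000
  cycle 1 → 1: weight = 6, length = 1, mean = 6/1 ≈ 6.000
  cycle 0 → 1 → 0: weight = 5, length = 2, mean = 5/2 ≈ 2.500
  cycle 1 → 0 → 1: weight = 5, length = 2, mean = 5/2 ≈ 2.500
Minimum mean = 2.500, attained e.g. along the cycle 0 → 1 → 0 with weight 5 and length 2. So λ(A) = 5/2 = 5/2.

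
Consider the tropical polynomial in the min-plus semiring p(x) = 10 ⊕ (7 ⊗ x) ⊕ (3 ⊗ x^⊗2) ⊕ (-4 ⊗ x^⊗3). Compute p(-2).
p(-2) = -10

A tropical monomial a ⊗ x^⊗i evaluates to a + i · x. Evaluating each term at x = -2:
  Term 0 contributes 10 + 0 · -2 = 10
  Term 1 contributes 7 + 1 · -2 = 5
  Term 2 contributes 3 + 2 · -2 = -1
  Term 3 contributes -4 + 3 · -2 = -10
p(-2) = ⊕ of these = min[10, 5, -1, -10] = -10.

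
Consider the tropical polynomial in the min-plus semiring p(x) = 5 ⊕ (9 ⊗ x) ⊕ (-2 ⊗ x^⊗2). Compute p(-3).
p(-3) = -8

A tropical monomial a ⊗ x^⊗i evaluates to a + i · x. Evaluating each term at x = -3:
  Term 0 contributes 5 + 0 · -3 = 5
  Term 1 contributes 9 + 1 · -3 = 6
  Term 2 contributes -2 + 2 · -3 = -8
p(-3) = ⊕ of these = min[5, 6, -8] = -8.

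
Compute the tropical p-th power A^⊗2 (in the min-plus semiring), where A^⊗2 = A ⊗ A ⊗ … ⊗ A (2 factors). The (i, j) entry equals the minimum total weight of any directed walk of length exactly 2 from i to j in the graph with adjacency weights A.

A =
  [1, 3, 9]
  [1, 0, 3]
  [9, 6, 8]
A^⊗2 =
  [2, 3, 6]
  [1, 0, 3]
  [7, 6, 9]

Each entry (A^⊗2)_ij equals the minimum over all length-2 walks i = v_0 → v_1 → … → v_2 = j of Σ_t A[v_t][v_{t+1}]. For example, for (i, j) = (0, 2) we minimise over 3 possible intermediate vertex sequences; the minimum is 6, attained along the walk 0 → 1 → 2.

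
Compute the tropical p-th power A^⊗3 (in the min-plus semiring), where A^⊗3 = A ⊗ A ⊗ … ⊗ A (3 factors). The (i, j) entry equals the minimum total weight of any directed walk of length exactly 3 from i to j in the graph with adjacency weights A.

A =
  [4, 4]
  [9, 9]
A^⊗3 =
  [12, 12]
  [17, 17]

Each entry (A^⊗3)_ij equals the minimum over all length-3 walks i = v_0 → v_1 → … → v_3 = j of Σ_t A[v_t][v_{t+1}]. For example, for (i, j) = (0, 1) we minimise over 4 possible intermediate vertex sequences; the minimum is 12, attained along the walk 0 → 0 → 0 → 1.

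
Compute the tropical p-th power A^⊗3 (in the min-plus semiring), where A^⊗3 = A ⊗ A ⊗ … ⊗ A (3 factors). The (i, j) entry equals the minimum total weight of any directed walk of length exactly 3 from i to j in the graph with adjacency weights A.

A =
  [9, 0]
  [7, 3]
A^⊗3 =
  [10, 6]
  [13, 9]

Each entry (A^⊗3)_ij equals the minimum over all length-3 walks i = v_0 → v_1 → … → v_3 = j of Σ_t A[v_t][v_{t+1}]. For example, for (i, j) = (0, 1) we minimise over 4 possible intermediate vertex sequences; the minimum is 6, attained along the walk 0 → 1 → 1 → 1.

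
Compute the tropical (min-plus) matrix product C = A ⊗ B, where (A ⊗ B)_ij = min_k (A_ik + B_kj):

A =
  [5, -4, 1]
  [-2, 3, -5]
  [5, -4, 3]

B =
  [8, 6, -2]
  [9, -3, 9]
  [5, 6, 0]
A ⊗ B =
  [5, -7, 1]
  [0, 0, -5]
  [5, -7, 3]

Apply the min-plus product entry-by-entry:
  C[0][0] = min over k of (A[0][0] + B[0][0] = 5 + 8 = 13, A[0][1] + B[1][0] = -4 + 9 = 5, A[0][2] + B[2][0] = 1 + 5 = 6) = 5 (attained at k = 1)
  C[0][1] = min over k of (A[0][0] + B[0][1] = 5 + 6 = 11, A[0][1] + B[1][1] = -4 + -3 = -7, A[0][2] + B[2][1] = 1 + 6 = 7) = -7 (attained at k = 1)
  C[0][2] = min over k of (A[0][0] + B[0][2] = 5 + -2 = 3, A[0][1] + B[1][2] = -4 + 9 = 5, A[0][2] + B[2][2] = 1 + 0 = 1) = 1 (attained at k = 2)
  C[1][0] = min over k of (A[1][0] + B[0][0] = -2 + 8 = 6, A[1][1] + B[1][0] = 3 + 9 = 12, A[1][2] + B[2][0] = -5 + 5 = 0) = 0 (attained at k = 2)
  C[1][1] = min over k of (A[1][0] + B[0][1] = -2 + 6 = 4, A[1][1] + B[1][1] = 3 + -3 = 0, A[1][2] + B[2][1] = -5 + 6 = 1) = 0 (attained at k = 1)
  C[1][2] = min over k of (A[1][0] + B[0][2] = -2 + -2 = -4, A[1][1] + B[1][2] = 3 + 9 = 12, A[1][2] + B[2][2] = -5 + 0 = -5) = -5 (attained at k = 2)
  C[2][0] = min over k of (A[2][0] + B[0][0] = 5 + 8 = 13, A[2][1] + B[1][0] = -4 + 9 = 5, A[2][2] + B[2][0] = 3 + 5 = 8) = 5 (attained at k = 1)
  C[2][1] = min over k of (A[2][0] + B[0][1] = 5 + 6 = 11, A[2][1] + B[1][1] = -4 + -3 = -7, A[2][2] + B[2][1] = 3 + 6 = 9) = -7 (attained at k = 1)
  C[2][2] = min over k of (A[2][0] + B[0][2] = 5 + -2 = 3, A[2][1] + B[1][2] = -4 + 9 = 5, A[2][2] + B[2][2] = 3 + 0 = 3) = 3 (attained at k = 0)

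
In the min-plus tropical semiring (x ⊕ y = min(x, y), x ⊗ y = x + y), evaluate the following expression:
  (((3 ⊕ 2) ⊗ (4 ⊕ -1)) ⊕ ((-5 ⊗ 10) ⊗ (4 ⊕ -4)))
(((3 ⊕ 2) ⊗ (4 ⊕ -1)) ⊕ ((-5 ⊗ 10) ⊗ (4 ⊕ -4))) = 1

Expand innermost to outermost. Recall ⊕ takes the minimum of its arguments and ⊗ takes their sum. Working out the expression (((3 ⊕ 2) ⊗ (4 ⊕ -1)) ⊕ ((-5 ⊗ 10) ⊗ (4 ⊕ -4))) gives 1.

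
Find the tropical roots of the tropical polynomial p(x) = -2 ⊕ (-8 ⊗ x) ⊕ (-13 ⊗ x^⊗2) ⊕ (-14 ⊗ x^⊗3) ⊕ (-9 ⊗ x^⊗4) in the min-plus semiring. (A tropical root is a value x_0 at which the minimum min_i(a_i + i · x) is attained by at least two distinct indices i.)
Roots: {-5, 1, 5, 6}

Each tropical root is a break point of the lower envelope of the lines y = a_i + i · x (there are 5 lines, with slopes 0, 1, ..., 4). Only the lines that attain the minimum somewhere contribute to roots; other lines are dominated. Here the surviving (envelope) indices are i = 4, i = 3, i = 2, i = 1, i = 0.
Intersections between consecutive envelope lines give the roots: for adjacent envelope indices i < j the intersection is x = (a_i − a_j) / (j − i). Reading off the sorted break points: {-5, 1, 5, 6}.
Verification: at each break x_0, at least two indices attain the minimum of min_i(a_i + i · x_0).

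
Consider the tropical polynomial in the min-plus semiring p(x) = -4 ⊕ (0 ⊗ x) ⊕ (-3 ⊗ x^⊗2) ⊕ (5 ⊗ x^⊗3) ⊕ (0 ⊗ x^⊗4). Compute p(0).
p(0) = -4

A tropical monomial a ⊗ x^⊗i evaluates to a + i · x. Evaluating each term at x = 0:
  Term 0 contributes -4 + 0 · 0 = -4
  Term 1 contributes 0 + 1 · 0 = 0
  Term 2 contributes -3 + 2 · 0 = -3
  Term 3 contributes 5 + 3 · 0 = 5
  Term 4 contributes 0 + 4 · 0 = 0
p(0) = ⊕ of these = min[-4, 0, -3, 5, 0] = -4.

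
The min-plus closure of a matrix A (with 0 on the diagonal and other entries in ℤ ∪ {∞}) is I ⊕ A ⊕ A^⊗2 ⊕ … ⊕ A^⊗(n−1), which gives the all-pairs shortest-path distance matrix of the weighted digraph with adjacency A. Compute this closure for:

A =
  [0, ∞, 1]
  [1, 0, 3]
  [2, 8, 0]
Closure =
  [0, 9, 1]
  [1, 0, 2]
  [2, 8, 0]

This is the Floyd-Warshall all-pairs shortest-path computation. For each intermediate vertex k = 0, 1, …, 2, update dist[i][j] ← min(dist[i][j], dist[i][k] + dist[k][j]). The final matrix gives, for each (i, j), the minimum total weight of any directed path from i to j (possibly empty when i = j).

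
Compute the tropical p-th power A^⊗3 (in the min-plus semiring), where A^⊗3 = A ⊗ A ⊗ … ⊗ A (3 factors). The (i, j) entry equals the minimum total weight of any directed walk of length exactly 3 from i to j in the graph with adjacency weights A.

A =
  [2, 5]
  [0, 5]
A^⊗3 =
  [6, 9]
  [4, 7]

Each entry (A^⊗3)_ij equals the minimum over all length-3 walks i = v_0 → v_1 → … → v_3 = j of Σ_t A[v_t][v_{t+1}]. For example, for (i, j) = (0, 1) we minimise over 4 possible intermediate vertex sequences; the minimum is 9, attained along the walk 0 → 0 → 0 → 1.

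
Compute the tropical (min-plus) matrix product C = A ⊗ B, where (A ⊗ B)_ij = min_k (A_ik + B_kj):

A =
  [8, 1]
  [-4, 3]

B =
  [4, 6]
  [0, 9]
A ⊗ B =
  [1, 10]
  [0, 2]

Apply the min-plus product entry-by-entry:
  C[0][0] = min over k of (A[0][0] + B[0][0] = 8 + 4 = 12, A[0][1] + B[1][0] = 1 + 0 = 1) = 1 (attained at k = 1)
  C[0][1] = min over k of (A[0][0] + B[0][1] = 8 + 6 = 14, A[0][1] + B[1][1] = 1 + 9 = 10) = 10 (attained at k = 1)
  C[1][0] = min over k of (A[1][0] + B[0][0] = -4 + 4 = 0, A[1][1] + B[1][0] = 3 + 0 = 3) = 0 (attained at k = 0)
  C[1][1] = min over k of (A[1][0] + B[0][1] = -4 + 6 = 2, A[1][1] + B[1][1] = 3 + 9 = 12) = 2 (attained at k = 0)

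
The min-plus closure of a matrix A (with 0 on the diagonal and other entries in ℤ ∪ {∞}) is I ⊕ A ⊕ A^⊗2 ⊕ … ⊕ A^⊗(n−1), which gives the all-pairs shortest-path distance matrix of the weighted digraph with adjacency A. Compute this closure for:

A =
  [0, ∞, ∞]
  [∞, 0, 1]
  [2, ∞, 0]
Closure =
  [0, ∞, ∞]
  [3, 0, 1]
  [2, ∞, 0]

This is the Floyd-Warshall all-pairs shortest-path computation. For each intermediate vertex k = 0, 1, …, 2, update dist[i][j] ← min(dist[i][j], dist[i][k] + dist[k][j]). The final matrix gives, for each (i, j), the minimum total weight of any directed path from i to j (possibly empty when i = j).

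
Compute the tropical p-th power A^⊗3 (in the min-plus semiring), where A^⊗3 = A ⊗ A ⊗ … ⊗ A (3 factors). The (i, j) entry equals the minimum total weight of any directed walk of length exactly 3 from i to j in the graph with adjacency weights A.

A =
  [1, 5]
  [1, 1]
A^⊗3 =
  [3, 7]
  [3, 3]

Each entry (A^⊗3)_ij equals the minimum over all length-3 walks i = v_0 → v_1 → … → v_3 = j of Σ_t A[v_t][v_{t+1}]. For example, for (i, j) = (0, 1) we minimise over 4 possible intermediate vertex sequences; the minimum is 7, attained along the walk 0 → 0 → 0 → 1.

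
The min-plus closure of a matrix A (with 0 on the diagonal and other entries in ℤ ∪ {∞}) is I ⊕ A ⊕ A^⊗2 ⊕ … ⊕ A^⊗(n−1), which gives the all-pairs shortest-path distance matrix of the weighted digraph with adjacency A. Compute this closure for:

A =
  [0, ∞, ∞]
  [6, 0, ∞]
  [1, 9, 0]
Closure =
  [0, ∞, ∞]
  [6, 0, ∞]
  [1, 9, 0]

This is the Floyd-Warshall all-pairs shortest-path computation. For each intermediate vertex k = 0, 1, …, 2, update dist[i][j] ← min(dist[i][j], dist[i][k] + dist[k][j]). The final matrix gives, for each (i, j), the minimum total weight of any directed path from i to j (possibly empty when i = j).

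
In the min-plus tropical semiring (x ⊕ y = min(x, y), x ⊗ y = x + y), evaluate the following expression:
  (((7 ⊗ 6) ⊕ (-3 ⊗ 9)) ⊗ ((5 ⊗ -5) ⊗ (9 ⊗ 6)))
(((7 ⊗ 6) ⊕ (-3 ⊗ 9)) ⊗ ((5 ⊗ -5) ⊗ (9 ⊗ 6))) = 21

Expand innermost to outermost. Recall ⊕ takes the minimum of its arguments and ⊗ takes their sum. Working out the expression (((7 ⊗ 6) ⊕ (-3 ⊗ 9)) ⊗ ((5 ⊗ -5) ⊗ (9 ⊗ 6))) gives 21.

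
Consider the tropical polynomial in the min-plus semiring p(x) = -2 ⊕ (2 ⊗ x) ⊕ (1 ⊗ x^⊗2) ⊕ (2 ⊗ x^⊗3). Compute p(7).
p(7) = -2

A tropical monomial a ⊗ x^⊗i evaluates to a + i · x. Evaluating each term at x = 7:
  Term 0 contributes -2 + 0 · 7 = -2
  Term 1 contributes 2 + 1 · 7 = 9
  Term 2 contributes 1 + 2 · 7 = 15
  Term 3 contributes 2 + 3 · 7 = 23
p(7) = ⊕ of these = min[-2, 9, 15, 23] = -2.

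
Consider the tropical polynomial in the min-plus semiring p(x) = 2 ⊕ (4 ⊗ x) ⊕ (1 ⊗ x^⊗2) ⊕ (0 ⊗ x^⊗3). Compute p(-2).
p(-2) = -6

A tropical monomial a ⊗ x^⊗i evaluates to a + i · x. Evaluating each term at x = -2:
  Term 0 contributes 2 + 0 · -2 = 2
  Term 1 contributes 4 + 1 · -2 = 2
  Term 2 contributes 1 + 2 · -2 = -3
  Term 3 contributes 0 + 3 · -2 = -6
p(-2) = ⊕ of these = min[2, 2, -3, -6] = -6.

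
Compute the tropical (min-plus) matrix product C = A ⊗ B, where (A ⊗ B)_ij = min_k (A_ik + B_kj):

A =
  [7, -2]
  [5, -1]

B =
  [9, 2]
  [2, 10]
A ⊗ B =
  [0, 8]
  [1, 7]

Apply the min-plus product entry-by-entry:
  C[0][0] = min over k of (A[0][0] + B[0][0] = 7 + 9 = 16, A[0][1] + B[1][0] = -2 + 2 = 0) = 0 (attained at k = 1)
  C[0][1] = min over k of (A[0][0] + B[0][1] = 7 + 2 = 9, A[0][1] + B[1][1] = -2 + 10 = 8) = 8 (attained at k = 1)
  C[1][0] = min over k of (A[1][0] + B[0][0] = 5 + 9 = 14, A[1][1] + B[1][0] = -1 + 2 = 1) = 1 (attained at k = 1)
  C[1][1] = min over k of (A[1][0] + B[0][1] = 5 + 2 = 7, A[1][1] + B[1][1] = -1 + 10 = 9) = 7 (attained at k = 0)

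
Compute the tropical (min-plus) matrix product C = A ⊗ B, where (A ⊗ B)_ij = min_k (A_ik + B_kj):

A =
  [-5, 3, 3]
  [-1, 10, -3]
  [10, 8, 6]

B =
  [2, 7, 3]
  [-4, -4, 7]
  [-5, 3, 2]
A ⊗ B =
  [-3, -1, -2]
  [-8, 0, -1]
  [1, 4, 8]

Apply the min-plus product entry-by-entry:
  C[0][0] = min over k of (A[0][0] + B[0][0] = -5 + 2 = -3, A[0][1] + B[1][0] = 3 + -4 = -1, A[0][2] + B[2][0] = 3 + -5 = -2) = -3 (attained at k = 0)
  C[0][1] = min over k of (A[0][0] + B[0][1] = -5 + 7 = 2, A[0][1] + B[1][1] = 3 + -4 = -1, A[0][2] + B[2][1] = 3 + 3 = 6) = -1 (attained at k = 1)
  C[0][2] = min over k of (A[0][0] + B[0][2] = -5 + 3 = -2, A[0][1] + B[1][2] = 3 + 7 = 10, A[0][2] + B[2][2] = 3 + 2 = 5) = -2 (attained at k = 0)
  C[1][0] = min over k of (A[1][0] + B[0][0] = -1 + 2 = 1, A[1][1] + B[1][0] = 10 + -4 = 6, A[1][2] + B[2][0] = -3 + -5 = -8) = -8 (attained at k = 2)
  C[1][1] = min over k of (A[1][0] + B[0][1] = -1 + 7 = 6, A[1][1] + B[1][1] = 10 + -4 = 6, A[1][2] + B[2][1] = -3 + 3 = 0) = 0 (attained at k = 2)
  C[1][2] = min over k of (A[1][0] + B[0][2] = -1 + 3 = 2, A[1][1] + B[1][2] = 10 + 7 = 17, A[1][2] + B[2][2] = -3 + 2 = -1) = -1 (attained at k = 2)
  C[2][0] = min over k of (A[2][0] + B[0][0] = 10 + 2 = 12, A[2][1] + B[1][0] = 8 + -4 = 4, A[2][2] + B[2][0] = 6 + -5 = 1) = 1 (attained at k = 2)
  C[2][1] = min over k of (A[2][0] + B[0][1] = 10 + 7 = 17, A[2][1] + B[1][1] = 8 + -4 = 4, A[2][2] + B[2][1] = 6 + 3 = 9) = 4 (attained at k = 1)
  C[2][2] = min over k of (A[2][0] + B[0][2] = 10 + 3 = 13, A[2][1] + B[1][2] = 8 + 7 = 15, A[2][2] + B[2][2] = 6 + 2 = 8) = 8 (attained at k = 2)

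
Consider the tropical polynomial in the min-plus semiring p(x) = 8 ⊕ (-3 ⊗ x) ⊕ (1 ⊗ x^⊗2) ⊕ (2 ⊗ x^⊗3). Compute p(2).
p(2) = -1

A tropical monomial a ⊗ x^⊗i evaluates to a + i · x. Evaluating each term at x = 2:
  Term 0 contributes 8 + 0 · 2 = 8
  Term 1 contributes -3 + 1 · 2 = -1
  Term 2 contributes 1 + 2 · 2 = 5
  Term 3 contributes 2 + 3 · 2 = 8
p(2) = ⊕ of these = min[8, -1, 5, 8] = -1.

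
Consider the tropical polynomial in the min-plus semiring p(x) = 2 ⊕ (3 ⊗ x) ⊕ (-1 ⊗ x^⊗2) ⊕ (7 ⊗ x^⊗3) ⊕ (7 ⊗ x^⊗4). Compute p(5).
p(5) = 2

A tropical monomial a ⊗ x^⊗i evaluates to a + i · x. Evaluating each term at x = 5:
  Term 0 contributes 2 + 0 · 5 = 2
  Term 1 contributes 3 + 1 · 5 = 8
  Term 2 contributes -1 + 2 · 5 = 9
  Term 3 contributes 7 + 3 · 5 = 22
  Term 4 contributes 7 + 4 · 5 = 27
p(5) = ⊕ of these = min[2, 8, 9, 22, 27] = 2.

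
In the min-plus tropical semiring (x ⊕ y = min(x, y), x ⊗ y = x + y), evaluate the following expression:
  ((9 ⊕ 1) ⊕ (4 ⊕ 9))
((9 ⊕ 1) ⊕ (4 ⊕ 9)) = 1

Expand innermost to outermost. Recall ⊕ takes the minimum of its arguments and ⊗ takes their sum. Working out the expression ((9 ⊕ 1) ⊕ (4 ⊕ 9)) gives 1.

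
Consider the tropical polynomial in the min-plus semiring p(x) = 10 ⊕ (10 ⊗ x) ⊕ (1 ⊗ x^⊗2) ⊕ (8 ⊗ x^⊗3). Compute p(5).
p(5) = 10

A tropical monomial a ⊗ x^⊗i evaluates to a + i · x. Evaluating each term at x = 5:
  Term 0 contributes 10 + 0 · 5 = 10
  Term 1 contributes 10 + 1 · 5 = 15
  Term 2 contributes 1 + 2 · 5 = 11
  Term 3 contributes 8 + 3 · 5 = 23
p(5) = ⊕ of these = min[10, 15, 11, 23] = 10.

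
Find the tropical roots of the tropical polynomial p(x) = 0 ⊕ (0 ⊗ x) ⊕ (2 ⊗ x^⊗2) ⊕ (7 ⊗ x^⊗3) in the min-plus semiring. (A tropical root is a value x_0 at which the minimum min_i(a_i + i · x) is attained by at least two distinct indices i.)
Roots: {-5, -2, 0}

Each tropical root is a break point of the lower envelope of the lines y = a_i + i · x (there are 4 lines, with slopes 0, 1, ..., 3). Only the lines that attain the minimum somewhere contribute to roots; other lines are dominated. Here the surviving (envelope) indices are i = 3, i = 2, i = 1, i = 0.
Intersections between consecutive envelope lines give the roots: for adjacent envelope indices i < j the intersection is x = (a_i − a_j) / (j − i). Reading off the sorted break points: {-5, -2, 0}.
Verification: at each break x_0, at least two indices attain the minimum of min_i(a_i + i · x_0).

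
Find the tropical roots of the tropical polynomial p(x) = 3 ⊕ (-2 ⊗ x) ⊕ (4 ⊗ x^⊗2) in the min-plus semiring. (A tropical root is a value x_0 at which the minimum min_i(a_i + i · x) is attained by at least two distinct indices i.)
Roots: {-6, 5}

Each tropical root is a break point of the lower envelope of the lines y = a_i + i · x (there are 3 lines, with slopes 0, 1, ..., 2). Only the lines that attain the minimum somewhere contribute to roots; other lines are dominated. Here the surviving (envelope) indices are i = 2, i = 1, i = 0.
Intersections between consecutive envelope lines give the roots: for adjacent envelope indices i < j the intersection is x = (a_i − a_j) / (j − i). Reading off the sorted break points: {-6, 5}.
Verification: at each break x_0, at least two indices attain the minimum of min_i(a_i + i · x_0).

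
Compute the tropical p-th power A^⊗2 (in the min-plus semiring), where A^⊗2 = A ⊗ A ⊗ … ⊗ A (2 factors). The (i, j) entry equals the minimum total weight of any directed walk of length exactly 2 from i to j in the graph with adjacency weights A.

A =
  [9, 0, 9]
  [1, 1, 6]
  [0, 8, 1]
A^⊗2 =
  [1, 1, 6]
  [2, 1, 7]
  [1, 0, 2]

Each entry (A^⊗2)_ij equals the minimum over all length-2 walks i = v_0 → v_1 → … → v_2 = j of Σ_t A[v_t][v_{t+1}]. For example, for (i, j) = (0, 2) we minimise over 3 possible intermediate vertex sequences; the minimum is 6, attained along the walk 0 → 1 → 2.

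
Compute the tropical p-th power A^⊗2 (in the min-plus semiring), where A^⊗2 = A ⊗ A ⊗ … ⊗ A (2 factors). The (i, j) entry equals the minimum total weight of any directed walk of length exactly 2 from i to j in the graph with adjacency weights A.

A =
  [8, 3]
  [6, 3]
A^⊗2 =
  [9, 6]
  [9, 6]

Each entry (A^⊗2)_ij equals the minimum over all length-2 walks i = v_0 → v_1 → … → v_2 = j of Σ_t A[v_t][v_{t+1}]. For example, for (i, j) = (0, 1) we minimise over 2 possible intermediate vertex sequences; the minimum is 6, attained along the walk 0 → 1 → 1.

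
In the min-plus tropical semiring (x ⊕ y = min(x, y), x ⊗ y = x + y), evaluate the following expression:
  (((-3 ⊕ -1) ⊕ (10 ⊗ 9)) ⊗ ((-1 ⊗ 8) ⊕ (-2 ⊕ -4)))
(((-3 ⊕ -1) ⊕ (10 ⊗ 9)) ⊗ ((-1 ⊗ 8) ⊕ (-2 ⊕ -4))) = -7

Expand innermost to outermost. Recall ⊕ takes the minimum of its arguments and ⊗ takes their sum. Working out the expression (((-3 ⊕ -1) ⊕ (10 ⊗ 9)) ⊗ ((-1 ⊗ 8) ⊕ (-2 ⊕ -4))) gives -7.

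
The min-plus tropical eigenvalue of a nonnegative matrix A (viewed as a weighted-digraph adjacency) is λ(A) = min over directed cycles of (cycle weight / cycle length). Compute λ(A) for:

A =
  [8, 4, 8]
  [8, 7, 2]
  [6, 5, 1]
λ(A) = 1

Enumerate directed cycles and compute their means (weight / length). Sample:
  cycle 0 → 0: weight = 8, length = 1, mean = 8/1 ≈ 8.000
  cycle 1 → 1: weight = 7, length = 1, mean = 7/1 ≈ 7.000
  cycle 2 → 2: weight = 1, length = 1, mean = 1/1 ≈ 1.000
  cycle 0 → 1 → 0: weight = 12, length = 2, mean = 12/2 ≈ 6.000
  cycle 0 → 2 → 0: weight = 14, length = 2, mean = 14/2 ≈ 7.000
  cycle 1 → 0 → 1: weight = 12, length = 2, mean = 12/2 ≈ 6.000
Minimum mean = 1.000, attained e.g. along the cycle 2 → 2 with weight 1 and length 1. So λ(A) = 1/1 = 1.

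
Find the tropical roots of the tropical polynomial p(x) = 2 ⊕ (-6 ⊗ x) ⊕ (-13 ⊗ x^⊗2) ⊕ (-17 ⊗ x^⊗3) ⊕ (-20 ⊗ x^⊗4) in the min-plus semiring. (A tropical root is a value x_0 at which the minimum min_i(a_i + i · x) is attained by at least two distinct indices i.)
Roots: {3, 4, 7, 8}

Each tropical root is a break point of the lower envelope of the lines y = a_i + i · x (there are 5 lines, with slopes 0, 1, ..., 4). Only the lines that attain the minimum somewhere contribute to roots; other lines are dominated. Here the surviving (envelope) indices are i = 4, i = 3, i = 2, i = 1, i = 0.
Intersections between consecutive envelope lines give the roots: for adjacent envelope indices i < j the intersection is x = (a_i − a_j) / (j − i). Reading off the sorted break points: {3, 4, 7, 8}.
Verification: at each break x_0, at least two indices attain the minimum of min_i(a_i + i · x_0).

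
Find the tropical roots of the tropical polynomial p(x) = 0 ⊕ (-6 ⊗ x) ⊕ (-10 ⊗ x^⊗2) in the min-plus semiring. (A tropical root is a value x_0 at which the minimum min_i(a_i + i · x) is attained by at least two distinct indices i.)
Roots: {4, 6}

Each tropical root is a break point of the lower envelope of the lines y = a_i + i · x (there are 3 lines, with slopes 0, 1, ..., 2). Only the lines that attain the minimum somewhere contribute to roots; other lines are dominated. Here the surviving (envelope) indices are i = 2, i = 1, i = 0.
Intersections between consecutive envelope lines give the roots: for adjacent envelope indices i < j the intersection is x = (a_i − a_j) / (j − i). Reading off the sorted break points: {4, 6}.
Verification: at each break x_0, at least two indices attain the minimum of min_i(a_i + i · x_0).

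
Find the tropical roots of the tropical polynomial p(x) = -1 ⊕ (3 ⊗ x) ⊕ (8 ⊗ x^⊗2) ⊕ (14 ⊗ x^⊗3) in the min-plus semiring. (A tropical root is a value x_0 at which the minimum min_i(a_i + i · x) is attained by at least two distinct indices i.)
Roots: {-6, -5, -4}

Each tropical root is a break point of the lower envelope of the lines y = a_i + i · x (there are 4 lines, with slopes 0, 1, ..., 3). Only the lines that attain the minimum somewhere contribute to roots; other lines are dominated. Here the surviving (envelope) indices are i = 3, i = 2, i = 1, i = 0.
Intersections between consecutive envelope lines give the roots: for adjacent envelope indices i < j the intersection is x = (a_i − a_j) / (j − i). Reading off the sorted break points: {-6, -5, -4}.
Verification: at each break x_0, at least two indices attain the minimum of min_i(a_i + i · x_0).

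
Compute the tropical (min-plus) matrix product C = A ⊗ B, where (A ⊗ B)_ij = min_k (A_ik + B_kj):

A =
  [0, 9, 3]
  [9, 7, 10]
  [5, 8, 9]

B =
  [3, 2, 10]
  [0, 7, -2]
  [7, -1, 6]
A ⊗ B =
  [3, 2, 7]
  [7, 9, 5]
  [8, 7, 6]

Apply the min-plus product entry-by-entry:
  C[0][0] = min over k of (A[0][0] + B[0][0] = 0 + 3 = 3, A[0][1] + B[1][0] = 9 + 0 = 9, A[0][2] + B[2][0] = 3 + 7 = 10) = 3 (attained at k = 0)
  C[0][1] = min over k of (A[0][0] + B[0][1] = 0 + 2 = 2, A[0][1] + B[1][1] = 9 + 7 = 16, A[0][2] + B[2][1] = 3 + -1 = 2) = 2 (attained at k = 0)
  C[0][2] = min over k of (A[0][0] + B[0][2] = 0 + 10 = 10, A[0][1] + B[1][2] = 9 + -2 = 7, A[0][2] + B[2][2] = 3 + 6 = 9) = 7 (attained at k = 1)
  C[1][0] = min over k of (A[1][0] + B[0][0] = 9 + 3 = 12, A[1][1] + B[1][0] = 7 + 0 = 7, A[1][2] + B[2][0] = 10 + 7 = 17) = 7 (attained at k = 1)
  C[1][1] = min over k of (A[1][0] + B[0][1] = 9 + 2 = 11, A[1][1] + B[1][1] = 7 + 7 = 14, A[1][2] + B[2][1] = 10 + -1 = 9) = 9 (attained at k = 2)
  C[1][2] = min over k of (A[1][0] + B[0][2] = 9 + 10 = 19, A[1][1] + B[1][2] = 7 + -2 = 5, A[1][2] + B[2][2] = 10 + 6 = 16) = 5 (attained at k = 1)
  C[2][0] = min over k of (A[2][0] + B[0][0] = 5 + 3 = 8, A[2][1] + B[1][0] = 8 + 0 = 8, A[2][2] + B[2][0] = 9 + 7 = 16) = 8 (attained at k = 0)
  C[2][1] = min over k of (A[2][0] + B[0][1] = 5 + 2 = 7, A[2][1] + B[1][1] = 8 + 7 = 15, A[2][2] + B[2][1] = 9 + -1 = 8) = 7 (attained at k = 0)
  C[2][2] = min over k of (A[2][0] + B[0][2] = 5 + 10 = 15, A[2][1] + B[1][2] = 8 + -2 = 6, A[2][2] + B[2][2] = 9 + 6 = 15) = 6 (attained at k = 1)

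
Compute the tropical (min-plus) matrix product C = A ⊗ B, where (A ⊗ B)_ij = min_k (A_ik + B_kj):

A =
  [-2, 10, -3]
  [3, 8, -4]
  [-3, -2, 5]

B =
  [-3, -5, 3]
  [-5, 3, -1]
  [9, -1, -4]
A ⊗ B =
  [-5, -7, -7]
  [0, -5, -8]
  [-7, -8, -3]

Apply the min-plus product entry-by-entry:
  C[0][0] = min over k of (A[0][0] + B[0][0] = -2 + -3 = -5, A[0][1] + B[1][0] = 10 + -5 = 5, A[0][2] + B[2][0] = -3 + 9 = 6) = -5 (attained at k = 0)
  C[0][1] = min over k of (A[0][0] + B[0][1] = -2 + -5 = -7, A[0][1] + B[1][1] = 10 + 3 = 13, A[0][2] + B[2][1] = -3 + -1 = -4) = -7 (attained at k = 0)
  C[0][2] = min over k of (A[0][0] + B[0][2] = -2 + 3 = 1, A[0][1] + B[1][2] = 10 + -1 = 9, A[0][2] + B[2][2] = -3 + -4 = -7) = -7 (attained at k = 2)
  C[1][0] = min over k of (A[1][0] + B[0][0] = 3 + -3 = 0, A[1][1] + B[1][0] = 8 + -5 = 3, A[1][2] + B[2][0] = -4 + 9 = 5) = 0 (attained at k = 0)
  C[1][1] = min over k of (A[1][0] + B[0][1] = 3 + -5 = -2, A[1][1] + B[1][1] = 8 + 3 = 11, A[1][2] + B[2][1] = -4 + -1 = -5) = -5 (attained at k = 2)
  C[1][2] = min over k of (A[1][0] + B[0][2] = 3 + 3 = 6, A[1][1] + B[1][2] = 8 + -1 = 7, A[1][2] + B[2][2] = -4 + -4 = -8) = -8 (attained at k = 2)
  C[2][0] = min over k of (A[2][0] + B[0][0] = -3 + -3 = -6, A[2][1] + B[1][0] = -2 + -5 = -7, A[2][2] + B[2][0] = 5 + 9 = 14) = -7 (attained at k = 1)
  C[2][1] = min over k of (A[2][0] + B[0][1] = -3 + -5 = -8, A[2][1] + B[1][1] = -2 + 3 = 1, A[2][2] + B[2][1] = 5 + -1 = 4) = -8 (attained at k = 0)
  C[2][2] = min over k of (A[2][0] + B[0][2] = -3 + 3 = 0, A[2][1] + B[1][2] = -2 + -1 = -3, A[2][2] + B[2][2] = 5 + -4 = 1) = -3 (attained at k = 1)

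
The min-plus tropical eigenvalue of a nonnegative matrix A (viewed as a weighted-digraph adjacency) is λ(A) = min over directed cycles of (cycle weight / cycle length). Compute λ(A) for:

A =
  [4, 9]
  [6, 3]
λ(A) = 3

Enumerate directed cycles and compute their means (weight / length). Sample:
  cycle 0 → 0: weight = 4, length = 1, mean = 4/1 ≈ 4.000
  cycle 1 → 1: weight = 3, length = 1, mean = 3/1 ≈ 3.000
  cycle 0 → 1 → 0: weight = 15, length = 2, mean = 15/2 ≈ 7.500
  cycle 1 → 0 → 1: weight = 15, length = 2, mean = 15/2 ≈ 7.500
Minimum mean = 3.000, attained e.g. along the cycle 1 → 1 with weight 3 and length 1. So λ(A) = 3/1 = 3.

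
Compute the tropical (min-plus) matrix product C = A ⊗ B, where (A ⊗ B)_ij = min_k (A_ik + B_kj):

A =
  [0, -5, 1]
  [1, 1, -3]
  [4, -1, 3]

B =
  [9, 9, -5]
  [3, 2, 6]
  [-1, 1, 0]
A ⊗ B =
  [-2, -3, -5]
  [-4, -2, -4]
  [2, 1, -1]

Apply the min-plus product entry-by-entry:
  C[0][0] = min over k of (A[0][0] + B[0][0] = 0 + 9 = 9, A[0][1] + B[1][0] = -5 + 3 = -2, A[0][2] + B[2][0] = 1 + -1 = 0) = -2 (attained at k = 1)
  C[0][1] = min over k of (A[0][0] + B[0][1] = 0 + 9 = 9, A[0][1] + B[1][1] = -5 + 2 = -3, A[0][2] + B[2][1] = 1 + 1 = 2) = -3 (attained at k = 1)
  C[0][2] = min over k of (A[0][0] + B[0][2] = 0 + -5 = -5, A[0][1] + B[1][2] = -5 + 6 = 1, A[0][2] + B[2][2] = 1 + 0 = 1) = -5 (attained at k = 0)
  C[1][0] = min over k of (A[1][0] + B[0][0] = 1 + 9 = 10, A[1][1] + B[1][0] = 1 + 3 = 4, A[1][2] + B[2][0] = -3 + -1 = -4) = -4 (attained at k = 2)
  C[1][1] = min over k of (A[1][0] + B[0][1] = 1 + 9 = 10, A[1][1] + B[1][1] = 1 + 2 = 3, A[1][2] + B[2][1] = -3 + 1 = -2) = -2 (attained at k = 2)
  C[1][2] = min over k of (A[1][0] + B[0][2] = 1 + -5 = -4, A[1][1] + B[1][2] = 1 + 6 = 7, A[1][2] + B[2][2] = -3 + 0 = -3) = -4 (attained at k = 0)
  C[2][0] = min over k of (A[2][0] + B[0][0] = 4 + 9 = 13, A[2][1] + B[1][0] = -1 + 3 = 2, A[2][2] + B[2][0] = 3 + -1 = 2) = 2 (attained at k = 1)
  C[2][1] = min over k of (A[2][0] + B[0][1] = 4 + 9 = 13, A[2][1] + B[1][1] = -1 + 2 = 1, A[2][2] + B[2][1] = 3 + 1 = 4) = 1 (attained at k = 1)
  C[2][2] = min over k of (A[2][0] + B[0][2] = 4 + -5 = -1, A[2][1] + B[1][2] = -1 + 6 = 5, A[2][2] + B[2][2] = 3 + 0 = 3) = -1 (attained at k = 0)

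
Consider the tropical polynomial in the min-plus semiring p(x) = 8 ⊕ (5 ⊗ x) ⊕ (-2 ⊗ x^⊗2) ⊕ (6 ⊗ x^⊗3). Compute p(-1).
p(-1) = -4

A tropical monomial a ⊗ x^⊗i evaluates to a + i · x. Evaluating each term at x = -1:
  Term 0 contributes 8 + 0 · -1 = 8
  Term 1 contributes 5 + 1 · -1 = 4
  Term 2 contributes -2 + 2 · -1 = -4
  Term 3 contributes 6 + 3 · -1 = 3
p(-1) = ⊕ of these = min[8, 4, -4, 3] = -4.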